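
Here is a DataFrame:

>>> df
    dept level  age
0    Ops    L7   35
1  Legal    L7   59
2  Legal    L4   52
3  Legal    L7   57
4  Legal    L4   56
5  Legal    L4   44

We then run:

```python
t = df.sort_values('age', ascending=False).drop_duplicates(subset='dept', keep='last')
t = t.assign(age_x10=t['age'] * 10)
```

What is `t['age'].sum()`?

79

sort by age descending:
    dept level  age
1  Legal    L7   59
3  Legal    L7   57
4  Legal    L4   56
2  Legal    L4   52
5  Legal    L4   44
0    Ops    L7   35
drop duplicate dept (keep=last):
    dept level  age
5  Legal    L4   44
0    Ops    L7   35
add column age_x10 = t['age'] * 10:
    dept level  age  age_x10
5  Legal    L4   44      440
0    Ops    L7   35      350
The sum of column 'age' is 79.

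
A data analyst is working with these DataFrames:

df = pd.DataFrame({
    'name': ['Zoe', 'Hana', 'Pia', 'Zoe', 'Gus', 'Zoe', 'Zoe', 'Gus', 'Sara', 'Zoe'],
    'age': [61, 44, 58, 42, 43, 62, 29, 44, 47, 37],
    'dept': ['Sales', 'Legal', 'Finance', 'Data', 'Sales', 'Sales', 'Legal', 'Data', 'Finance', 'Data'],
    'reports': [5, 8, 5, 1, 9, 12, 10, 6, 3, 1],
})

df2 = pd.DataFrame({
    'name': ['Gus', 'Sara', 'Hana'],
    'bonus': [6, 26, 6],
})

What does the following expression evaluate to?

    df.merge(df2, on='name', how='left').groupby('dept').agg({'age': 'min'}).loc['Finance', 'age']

merge on 'name' (how='left') → 10 rows:
   name  age     dept  reports  bonus
0   Zoe   61    Sales        5    NaN
1  Hana   44    Legal        8    6.0
2   Pia   58  Finance        5    NaN
3   Zoe   42     Data        1    NaN
4   Gus   43    Sales        9    6.0
5   Zoe   62    Sales       12    NaN
6   Zoe   29    Legal       10    NaN
7   Gus   44     Data        6    6.0
8  Sara   47  Finance        3   26.0
9   Zoe   37     Data        1    NaN
group by dept, min of age:
         age
dept        
Data      37
Finance   47
Legal     29
Sales     43
So loc['Finance', 'age'] = 47.

47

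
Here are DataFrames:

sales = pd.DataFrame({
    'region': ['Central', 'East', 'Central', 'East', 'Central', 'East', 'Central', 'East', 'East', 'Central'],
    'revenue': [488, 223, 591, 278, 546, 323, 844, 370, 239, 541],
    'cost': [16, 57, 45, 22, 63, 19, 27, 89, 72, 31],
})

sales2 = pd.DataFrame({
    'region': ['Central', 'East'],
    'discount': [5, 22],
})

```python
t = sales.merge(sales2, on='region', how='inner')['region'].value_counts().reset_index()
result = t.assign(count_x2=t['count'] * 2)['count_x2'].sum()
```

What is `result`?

20

merge on 'region' (how='inner') → 10 rows:
    region  revenue  cost  discount
0  Central      488    16         5
1     East      223    57        22
2  Central      591    45         5
3     East      278    22        22
4  Central      546    63         5
5     East      323    19        22
6  Central      844    27         5
7     East      370    89        22
8     East      239    72        22
9  Central      541    31         5
value_counts of region:
region
Central    5
East       5
Name: count, dtype: int64
reset_index():
    region  count
0  Central      5
1     East      5
add column count_x2 = t['count'] * 2:
    region  count  count_x2
0  Central      5        10
1     East      5        10
Finally, sum of column 'count_x2' = 20.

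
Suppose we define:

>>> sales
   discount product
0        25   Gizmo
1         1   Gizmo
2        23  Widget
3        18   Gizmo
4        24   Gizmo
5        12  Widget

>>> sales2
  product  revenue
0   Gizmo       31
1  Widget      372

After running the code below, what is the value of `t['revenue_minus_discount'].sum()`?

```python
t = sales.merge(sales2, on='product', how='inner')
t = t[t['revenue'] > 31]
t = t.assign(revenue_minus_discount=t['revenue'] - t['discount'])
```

merge on 'product' (how='inner') → 6 rows:
   discount product  revenue
0        25   Gizmo       31
1         1   Gizmo       31
2        23  Widget      372
3        18   Gizmo       31
4        24   Gizmo       31
5        12  Widget      372
filter rows where revenue > 31:
   discount product  revenue
2        23  Widget      372
5        12  Widget      372
add column revenue_minus_discount = t['revenue'] - t['discount']:
   discount product  revenue  revenue_minus_discount
2        23  Widget      372                     349
5        12  Widget      372                     360

709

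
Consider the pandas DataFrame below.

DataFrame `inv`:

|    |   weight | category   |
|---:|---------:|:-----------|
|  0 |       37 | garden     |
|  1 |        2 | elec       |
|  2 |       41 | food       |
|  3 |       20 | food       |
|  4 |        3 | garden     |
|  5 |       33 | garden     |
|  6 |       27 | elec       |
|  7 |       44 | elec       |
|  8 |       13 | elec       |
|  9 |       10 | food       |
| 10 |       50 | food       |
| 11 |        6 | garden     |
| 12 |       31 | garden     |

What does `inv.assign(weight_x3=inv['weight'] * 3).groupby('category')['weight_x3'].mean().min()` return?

64.5

add column weight_x3 = inv['weight'] * 3:
    weight category  weight_x3
0       37   garden        111
1        2     elec          6
2       41     food        123
3       20     food         60
4        3   garden          9
5       33   garden         99
6       27     elec         81
7       44     elec        132
8       13     elec         39
9       10     food         30
10      50     food        150
11       6   garden         18
12      31   garden         93
group by category, mean of weight_x3:
category
elec      64.50
food      90.75
garden    66.00
Name: weight_x3, dtype: float64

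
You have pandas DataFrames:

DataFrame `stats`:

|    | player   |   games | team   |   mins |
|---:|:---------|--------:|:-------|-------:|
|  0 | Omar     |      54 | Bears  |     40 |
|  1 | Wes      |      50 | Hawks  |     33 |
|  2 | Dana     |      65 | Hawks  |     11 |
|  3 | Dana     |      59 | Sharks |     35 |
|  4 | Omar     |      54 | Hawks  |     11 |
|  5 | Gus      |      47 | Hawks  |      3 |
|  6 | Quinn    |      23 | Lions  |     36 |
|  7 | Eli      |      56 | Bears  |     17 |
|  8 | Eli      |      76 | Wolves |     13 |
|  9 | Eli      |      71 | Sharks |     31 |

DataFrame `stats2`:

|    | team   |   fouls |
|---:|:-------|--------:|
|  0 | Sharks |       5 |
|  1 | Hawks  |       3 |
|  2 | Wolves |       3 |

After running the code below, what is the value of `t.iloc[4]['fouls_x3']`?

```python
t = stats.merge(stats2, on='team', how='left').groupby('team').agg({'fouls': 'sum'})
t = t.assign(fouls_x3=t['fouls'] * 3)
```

merge on 'team' (how='left') → 10 rows:
  player  games    team  mins  fouls
0   Omar     54   Bears    40    NaN
1    Wes     50   Hawks    33    3.0
2   Dana     65   Hawks    11    3.0
3   Dana     59  Sharks    35    5.0
4   Omar     54   Hawks    11    3.0
5    Gus     47   Hawks     3    3.0
6  Quinn     23   Lions    36    NaN
7    Eli     56   Bears    17    NaN
8    Eli     76  Wolves    13    3.0
9    Eli     71  Sharks    31    5.0
group by team, sum of fouls:
        fouls
team         
Bears     0.0
Hawks    12.0
Lions     0.0
Sharks   10.0
Wolves    3.0
add column fouls_x3 = t['fouls'] * 3:
        fouls  fouls_x3
team                   
Bears     0.0       0.0
Hawks    12.0      36.0
Lions     0.0       0.0
Sharks   10.0      30.0
Wolves    3.0       9.0
The value at position 4, column 'fouls_x3' is 9.0.

9.0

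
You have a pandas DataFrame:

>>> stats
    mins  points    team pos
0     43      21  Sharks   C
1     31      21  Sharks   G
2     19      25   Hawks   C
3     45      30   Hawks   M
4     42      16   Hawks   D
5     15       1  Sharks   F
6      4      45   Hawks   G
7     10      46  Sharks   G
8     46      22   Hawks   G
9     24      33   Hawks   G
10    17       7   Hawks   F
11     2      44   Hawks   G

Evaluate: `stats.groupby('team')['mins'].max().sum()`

89

group by team, max of mins:
team
Hawks     46
Sharks    43
Name: mins, dtype: int64
Finally, sum of the resulting series = 89.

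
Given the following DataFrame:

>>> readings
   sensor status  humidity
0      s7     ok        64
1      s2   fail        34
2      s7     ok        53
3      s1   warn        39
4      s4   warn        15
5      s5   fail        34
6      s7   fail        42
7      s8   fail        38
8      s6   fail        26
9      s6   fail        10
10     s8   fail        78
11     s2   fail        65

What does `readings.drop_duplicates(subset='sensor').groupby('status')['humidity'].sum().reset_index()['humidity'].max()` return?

drop duplicate sensor (keep=first):
  sensor status  humidity
0     s7     ok        64
1     s2   fail        34
3     s1   warn        39
4     s4   warn        15
5     s5   fail        34
7     s8   fail        38
8     s6   fail        26
group by status, sum of humidity:
status
fail    132
ok       64
warn     54
Name: humidity, dtype: int64
reset_index():
  status  humidity
0   fail       132
1     ok        64
2   warn        54
Finally, max of column 'humidity' = 132.

132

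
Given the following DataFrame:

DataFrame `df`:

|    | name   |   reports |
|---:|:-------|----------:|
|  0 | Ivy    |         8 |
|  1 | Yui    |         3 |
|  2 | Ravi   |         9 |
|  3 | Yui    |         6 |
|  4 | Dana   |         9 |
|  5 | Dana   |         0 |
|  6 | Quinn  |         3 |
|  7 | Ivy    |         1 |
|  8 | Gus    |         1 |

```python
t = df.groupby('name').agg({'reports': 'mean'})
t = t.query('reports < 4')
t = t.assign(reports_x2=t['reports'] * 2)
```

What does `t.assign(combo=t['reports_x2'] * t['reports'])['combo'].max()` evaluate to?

group by name, mean of reports:
       reports
name          
Dana       4.5
Gus        1.0
Ivy        4.5
Quinn      3.0
Ravi       9.0
Yui        4.5
filter rows where reports < 4:
       reports
name          
Gus        1.0
Quinn      3.0
add column reports_x2 = t['reports'] * 2:
       reports  reports_x2
name                      
Gus        1.0         2.0
Quinn      3.0         6.0
add column combo = t['reports_x2'] * t['reports']:
       reports  reports_x2  combo
name                             
Gus        1.0         2.0    2.0
Quinn      3.0         6.0   18.0

18.0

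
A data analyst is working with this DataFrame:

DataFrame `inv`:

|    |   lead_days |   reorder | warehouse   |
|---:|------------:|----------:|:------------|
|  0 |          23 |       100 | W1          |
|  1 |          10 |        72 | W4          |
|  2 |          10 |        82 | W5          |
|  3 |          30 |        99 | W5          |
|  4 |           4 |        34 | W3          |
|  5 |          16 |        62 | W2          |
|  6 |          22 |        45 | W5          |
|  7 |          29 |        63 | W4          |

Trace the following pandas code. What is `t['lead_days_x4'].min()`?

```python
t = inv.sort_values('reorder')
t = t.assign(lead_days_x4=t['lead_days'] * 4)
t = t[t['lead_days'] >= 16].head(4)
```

sort by reorder:
   lead_days  reorder warehouse
4          4       34        W3
6         22       45        W5
5         16       62        W2
7         29       63        W4
1         10       72        W4
2         10       82        W5
3         30       99        W5
0         23      100        W1
add column lead_days_x4 = t['lead_days'] * 4:
   lead_days  reorder warehouse  lead_days_x4
4          4       34        W3            16
6         22       45        W5            88
5         16       62        W2            64
7         29       63        W4           116
1         10       72        W4            40
2         10       82        W5            40
3         30       99        W5           120
0         23      100        W1            92
filter rows where lead_days >= 16:
   lead_days  reorder warehouse  lead_days_x4
6         22       45        W5            88
5         16       62        W2            64
7         29       63        W4           116
3         30       99        W5           120
0         23      100        W1            92
take first 4 rows:
   lead_days  reorder warehouse  lead_days_x4
6         22       45        W5            88
5         16       62        W2            64
7         29       63        W4           116
3         30       99        W5           120
Reading off the min of column 'lead_days_x4', we get 64.

64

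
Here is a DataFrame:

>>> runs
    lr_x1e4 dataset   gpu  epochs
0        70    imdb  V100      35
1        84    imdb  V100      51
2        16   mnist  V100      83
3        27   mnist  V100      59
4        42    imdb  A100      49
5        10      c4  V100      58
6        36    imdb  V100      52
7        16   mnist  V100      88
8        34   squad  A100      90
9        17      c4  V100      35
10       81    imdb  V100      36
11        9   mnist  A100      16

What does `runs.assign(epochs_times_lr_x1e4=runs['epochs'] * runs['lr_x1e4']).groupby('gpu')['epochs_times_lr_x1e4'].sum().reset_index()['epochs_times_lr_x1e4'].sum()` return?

add column epochs_times_lr_x1e4 = runs['epochs'] * runs['lr_x1e4']:
    lr_x1e4 dataset   gpu  epochs  epochs_times_lr_x1e4
0        70    imdb  V100      35                  2450
1        84    imdb  V100      51                  4284
2        16   mnist  V100      83                  1328
3        27   mnist  V100      59                  1593
4        42    imdb  A100      49                  2058
5        10      c4  V100      58                   580
6        36    imdb  V100      52                  1872
7        16   mnist  V100      88                  1408
8        34   squad  A100      90                  3060
9        17      c4  V100      35                   595
10       81    imdb  V100      36                  2916
11        9   mnist  A100      16                   144
group by gpu, sum of epochs_times_lr_x1e4:
gpu
A100     5262
V100    17026
Name: epochs_times_lr_x1e4, dtype: int64
reset_index():
    gpu  epochs_times_lr_x1e4
0  A100                  5262
1  V100                 17026
Finally, sum of column 'epochs_times_lr_x1e4' = 22288.

22288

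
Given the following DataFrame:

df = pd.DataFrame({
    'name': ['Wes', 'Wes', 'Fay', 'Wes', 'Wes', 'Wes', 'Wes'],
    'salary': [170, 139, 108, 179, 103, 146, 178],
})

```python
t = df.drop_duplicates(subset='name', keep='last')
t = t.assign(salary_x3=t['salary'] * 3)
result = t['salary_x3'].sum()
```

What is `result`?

drop duplicate name (keep=last):
  name  salary
2  Fay     108
6  Wes     178
add column salary_x3 = t['salary'] * 3:
  name  salary  salary_x3
2  Fay     108        324
6  Wes     178        534
Hence 858.

858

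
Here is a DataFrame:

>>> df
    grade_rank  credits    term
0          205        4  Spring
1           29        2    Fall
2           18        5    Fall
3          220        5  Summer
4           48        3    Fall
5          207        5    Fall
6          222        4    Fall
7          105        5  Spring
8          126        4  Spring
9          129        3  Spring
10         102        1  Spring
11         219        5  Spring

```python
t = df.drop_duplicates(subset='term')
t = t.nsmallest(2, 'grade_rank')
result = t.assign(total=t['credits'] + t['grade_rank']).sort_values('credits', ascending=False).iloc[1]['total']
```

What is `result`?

31

drop duplicate term (keep=first):
   grade_rank  credits    term
0         205        4  Spring
1          29        2    Fall
3         220        5  Summer
take 2 rows with smallest grade_rank:
   grade_rank  credits    term
1          29        2    Fall
0         205        4  Spring
add column total = t['credits'] + t['grade_rank']:
   grade_rank  credits    term  total
1          29        2    Fall     31
0         205        4  Spring    209
sort by credits descending:
   grade_rank  credits    term  total
0         205        4  Spring    209
1          29        2    Fall     31
The value at position 1, column 'total' is 31.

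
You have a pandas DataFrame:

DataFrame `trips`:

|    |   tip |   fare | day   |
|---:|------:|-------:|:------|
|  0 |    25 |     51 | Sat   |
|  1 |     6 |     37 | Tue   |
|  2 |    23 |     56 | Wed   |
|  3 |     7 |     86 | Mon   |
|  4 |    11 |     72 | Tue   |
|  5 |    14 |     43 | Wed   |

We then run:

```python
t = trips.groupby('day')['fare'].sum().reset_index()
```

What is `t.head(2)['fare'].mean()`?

68.5

group by day, sum of fare:
day
Mon     86
Sat     51
Tue    109
Wed     99
Name: fare, dtype: int64
reset_index():
   day  fare
0  Mon    86
1  Sat    51
2  Tue   109
3  Wed    99
take first 2 rows:
   day  fare
0  Mon    86
1  Sat    51
So mean() = 68.5.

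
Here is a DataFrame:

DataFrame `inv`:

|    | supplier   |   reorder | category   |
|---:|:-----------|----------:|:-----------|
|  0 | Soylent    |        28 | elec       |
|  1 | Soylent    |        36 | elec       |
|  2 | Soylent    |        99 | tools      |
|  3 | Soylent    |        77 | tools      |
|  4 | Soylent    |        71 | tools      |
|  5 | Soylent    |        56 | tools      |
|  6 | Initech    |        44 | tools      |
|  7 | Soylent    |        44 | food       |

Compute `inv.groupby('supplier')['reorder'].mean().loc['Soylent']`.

group by supplier, mean of reorder:
supplier
Initech    44.000000
Soylent    58.714286
Name: reorder, dtype: float64
Finally, value at index 'Soylent' = 58.7142857143.

58.7142857143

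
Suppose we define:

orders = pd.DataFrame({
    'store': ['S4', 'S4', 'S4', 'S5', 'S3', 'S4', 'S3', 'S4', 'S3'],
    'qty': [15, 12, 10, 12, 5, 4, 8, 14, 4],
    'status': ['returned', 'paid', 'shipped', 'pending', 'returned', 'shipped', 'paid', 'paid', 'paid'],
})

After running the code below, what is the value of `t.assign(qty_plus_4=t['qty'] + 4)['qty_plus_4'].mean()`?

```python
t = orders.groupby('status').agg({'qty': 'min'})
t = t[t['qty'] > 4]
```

12.5

group by status, min of qty:
          qty
status       
paid        4
pending    12
returned    5
shipped     4
filter rows where qty > 4:
          qty
status       
pending    12
returned    5
add column qty_plus_4 = t['qty'] + 4:
          qty  qty_plus_4
status                   
pending    12          16
returned    5           9
mean of column 'qty_plus_4' → 12.5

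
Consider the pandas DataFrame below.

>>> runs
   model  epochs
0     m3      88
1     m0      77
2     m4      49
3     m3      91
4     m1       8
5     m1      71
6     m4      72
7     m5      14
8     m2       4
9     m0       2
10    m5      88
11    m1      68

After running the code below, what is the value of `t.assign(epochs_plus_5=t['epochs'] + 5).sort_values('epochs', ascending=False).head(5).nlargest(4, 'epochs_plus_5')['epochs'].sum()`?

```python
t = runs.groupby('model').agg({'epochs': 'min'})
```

group by model, min of epochs:
       epochs
model        
m0          2
m1          8
m2          4
m3         88
m4         49
m5         14
add column epochs_plus_5 = t['epochs'] + 5:
       epochs  epochs_plus_5
model                       
m0          2              7
m1          8             13
m2          4              9
m3         88             93
m4         49             54
m5         14             19
sort by epochs descending:
       epochs  epochs_plus_5
model                       
m3         88             93
m4         49             54
m5         14             19
m1          8             13
m2          4              9
m0          2              7
take first 5 rows:
       epochs  epochs_plus_5
model                       
m3         88             93
m4         49             54
m5         14             19
m1          8             13
m2          4              9
take 4 rows with largest epochs_plus_5:
       epochs  epochs_plus_5
model                       
m3         88             93
m4         49             54
m5         14             19
m1          8             13
Taking the sum of column 'epochs' gives 159.

159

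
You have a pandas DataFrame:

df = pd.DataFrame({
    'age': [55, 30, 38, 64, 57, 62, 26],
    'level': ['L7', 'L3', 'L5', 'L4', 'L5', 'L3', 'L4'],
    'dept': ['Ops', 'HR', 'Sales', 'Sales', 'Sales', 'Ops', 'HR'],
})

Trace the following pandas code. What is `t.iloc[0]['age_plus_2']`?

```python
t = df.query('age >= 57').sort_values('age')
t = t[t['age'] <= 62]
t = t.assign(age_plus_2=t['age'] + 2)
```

filter rows where age >= 57:
   age level   dept
3   64    L4  Sales
4   57    L5  Sales
5   62    L3    Ops
sort by age:
   age level   dept
4   57    L5  Sales
5   62    L3    Ops
3   64    L4  Sales
filter rows where age <= 62:
   age level   dept
4   57    L5  Sales
5   62    L3    Ops
add column age_plus_2 = t['age'] + 2:
   age level   dept  age_plus_2
4   57    L5  Sales          59
5   62    L3    Ops          64

59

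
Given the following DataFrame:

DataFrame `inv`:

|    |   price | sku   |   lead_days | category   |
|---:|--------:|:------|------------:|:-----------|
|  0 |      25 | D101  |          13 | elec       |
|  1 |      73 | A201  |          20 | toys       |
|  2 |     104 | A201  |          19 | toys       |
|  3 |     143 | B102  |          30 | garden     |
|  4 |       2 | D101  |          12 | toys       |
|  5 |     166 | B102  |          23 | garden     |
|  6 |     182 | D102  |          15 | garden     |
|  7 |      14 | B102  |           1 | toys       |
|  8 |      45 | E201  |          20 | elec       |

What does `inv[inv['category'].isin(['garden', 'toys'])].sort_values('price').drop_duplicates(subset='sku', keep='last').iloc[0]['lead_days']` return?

12

filter rows where category in ['garden', 'toys']:
   price   sku  lead_days category
1     73  A201         20     toys
2    104  A201         19     toys
3    143  B102         30   garden
4      2  D101         12     toys
5    166  B102         23   garden
6    182  D102         15   garden
7     14  B102          1     toys
sort by price:
   price   sku  lead_days category
4      2  D101         12     toys
7     14  B102          1     toys
1     73  A201         20     toys
2    104  A201         19     toys
3    143  B102         30   garden
5    166  B102         23   garden
6    182  D102         15   garden
drop duplicate sku (keep=last):
   price   sku  lead_days category
4      2  D101         12     toys
2    104  A201         19     toys
5    166  B102         23   garden
6    182  D102         15   garden
The value at position 0, column 'lead_days' is 12.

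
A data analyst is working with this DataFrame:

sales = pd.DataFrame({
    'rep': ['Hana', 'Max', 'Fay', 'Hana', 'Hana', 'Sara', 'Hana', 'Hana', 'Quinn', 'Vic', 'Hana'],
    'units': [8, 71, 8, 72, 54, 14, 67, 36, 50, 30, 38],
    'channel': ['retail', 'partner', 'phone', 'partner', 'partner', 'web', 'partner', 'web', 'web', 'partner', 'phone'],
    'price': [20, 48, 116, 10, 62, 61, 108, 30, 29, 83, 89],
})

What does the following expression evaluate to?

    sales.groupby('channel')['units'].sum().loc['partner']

group by channel, sum of units:
channel
partner    294
phone       46
retail       8
web        100
Name: units, dtype: int64
So loc['partner'] = 294.

294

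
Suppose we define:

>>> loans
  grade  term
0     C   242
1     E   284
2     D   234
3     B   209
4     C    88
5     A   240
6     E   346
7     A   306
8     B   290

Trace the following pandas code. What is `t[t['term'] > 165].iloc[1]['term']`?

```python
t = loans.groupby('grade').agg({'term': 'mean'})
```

group by grade, mean of term:
        term
grade       
A      273.0
B      249.5
C      165.0
D      234.0
E      315.0
filter rows where term > 165:
        term
grade       
A      273.0
B      249.5
D      234.0
E      315.0
So iloc[1]['term'] = 249.5.

249.5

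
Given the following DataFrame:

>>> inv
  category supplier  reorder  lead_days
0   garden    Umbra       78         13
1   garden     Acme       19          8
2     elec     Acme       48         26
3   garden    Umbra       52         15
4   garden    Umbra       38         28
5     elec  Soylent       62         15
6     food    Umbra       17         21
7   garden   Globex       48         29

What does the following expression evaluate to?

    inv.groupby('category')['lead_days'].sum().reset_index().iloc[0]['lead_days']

41

group by category, sum of lead_days:
category
elec      41
food      21
garden    93
Name: lead_days, dtype: int64
reset_index():
  category  lead_days
0     elec         41
1     food         21
2   garden         93
Reading off the value at position 0, column 'lead_days', we get 41.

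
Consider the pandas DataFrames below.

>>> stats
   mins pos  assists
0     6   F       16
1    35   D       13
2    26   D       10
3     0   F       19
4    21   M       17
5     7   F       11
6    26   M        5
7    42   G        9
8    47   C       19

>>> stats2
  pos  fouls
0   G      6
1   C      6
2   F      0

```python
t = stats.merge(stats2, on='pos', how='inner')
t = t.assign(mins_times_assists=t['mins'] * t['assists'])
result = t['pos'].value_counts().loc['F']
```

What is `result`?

merge on 'pos' (how='inner') → 5 rows:
   mins pos  assists  fouls
0     6   F       16      0
1     0   F       19      0
2     7   F       11      0
3    42   G        9      6
4    47   C       19      6
add column mins_times_assists = t['mins'] * t['assists']:
   mins pos  assists  fouls  mins_times_assists
0     6   F       16      0                  96
1     0   F       19      0                   0
2     7   F       11      0                  77
3    42   G        9      6                 378
4    47   C       19      6                 893
value_counts of pos:
pos
F    3
G    1
C    1
Name: count, dtype: int64

3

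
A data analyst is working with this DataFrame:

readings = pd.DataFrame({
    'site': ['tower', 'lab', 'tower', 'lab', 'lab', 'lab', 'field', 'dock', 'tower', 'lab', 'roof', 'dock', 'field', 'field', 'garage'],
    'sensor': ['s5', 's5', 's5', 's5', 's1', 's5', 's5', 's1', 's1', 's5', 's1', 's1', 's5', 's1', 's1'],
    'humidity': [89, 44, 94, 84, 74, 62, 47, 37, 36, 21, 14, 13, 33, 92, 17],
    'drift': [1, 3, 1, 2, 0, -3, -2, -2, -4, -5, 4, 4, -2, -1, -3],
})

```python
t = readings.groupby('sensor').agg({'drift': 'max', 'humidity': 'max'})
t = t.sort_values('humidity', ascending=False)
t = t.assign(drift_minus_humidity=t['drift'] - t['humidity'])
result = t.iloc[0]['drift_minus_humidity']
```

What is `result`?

-91

group by sensor: max(drift), max(humidity):
        drift  humidity
sensor                 
s1          4        92
s5          3        94
sort by humidity descending:
        drift  humidity
sensor                 
s5          3        94
s1          4        92
add column drift_minus_humidity = t['drift'] - t['humidity']:
        drift  humidity  drift_minus_humidity
sensor                                       
s5          3        94                   -91
s1          4        92                   -88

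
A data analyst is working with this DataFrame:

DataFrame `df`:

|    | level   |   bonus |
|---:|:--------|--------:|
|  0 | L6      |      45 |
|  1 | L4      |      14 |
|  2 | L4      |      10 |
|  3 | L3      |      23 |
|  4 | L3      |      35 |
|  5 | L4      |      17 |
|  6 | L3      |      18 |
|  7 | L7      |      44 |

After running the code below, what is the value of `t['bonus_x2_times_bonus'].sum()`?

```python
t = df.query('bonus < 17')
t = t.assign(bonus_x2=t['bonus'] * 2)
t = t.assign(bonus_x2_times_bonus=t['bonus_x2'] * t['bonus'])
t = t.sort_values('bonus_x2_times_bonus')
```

592

filter rows where bonus < 17:
  level  bonus
1    L4     14
2    L4     10
add column bonus_x2 = t['bonus'] * 2:
  level  bonus  bonus_x2
1    L4     14        28
2    L4     10        20
add column bonus_x2_times_bonus = t['bonus_x2'] * t['bonus']:
  level  bonus  bonus_x2  bonus_x2_times_bonus
1    L4     14        28                   392
2    L4     10        20                   200
sort by bonus_x2_times_bonus:
  level  bonus  bonus_x2  bonus_x2_times_bonus
2    L4     10        20                   200
1    L4     14        28                   392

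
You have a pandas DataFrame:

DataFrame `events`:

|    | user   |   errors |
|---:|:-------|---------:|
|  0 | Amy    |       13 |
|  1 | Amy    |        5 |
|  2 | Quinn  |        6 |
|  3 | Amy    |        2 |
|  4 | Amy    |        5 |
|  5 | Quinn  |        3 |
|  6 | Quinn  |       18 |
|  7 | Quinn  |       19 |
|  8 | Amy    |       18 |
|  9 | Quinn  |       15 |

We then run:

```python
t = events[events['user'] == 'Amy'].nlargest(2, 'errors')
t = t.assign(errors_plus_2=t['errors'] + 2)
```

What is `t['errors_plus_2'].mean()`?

filter rows where user == 'Amy':
  user  errors
0  Amy      13
1  Amy       5
3  Amy       2
4  Amy       5
8  Amy      18
take 2 rows with largest errors:
  user  errors
8  Amy      18
0  Amy      13
add column errors_plus_2 = t['errors'] + 2:
  user  errors  errors_plus_2
8  Amy      18             20
0  Amy      13             15
mean of column 'errors_plus_2' → 17.5

17.5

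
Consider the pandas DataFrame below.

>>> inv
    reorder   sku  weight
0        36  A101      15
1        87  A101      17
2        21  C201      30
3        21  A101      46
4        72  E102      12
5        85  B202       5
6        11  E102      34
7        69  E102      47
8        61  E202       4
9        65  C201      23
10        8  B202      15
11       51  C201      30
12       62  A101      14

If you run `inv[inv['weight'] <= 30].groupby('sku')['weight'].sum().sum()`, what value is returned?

filter rows where weight <= 30:
    reorder   sku  weight
0        36  A101      15
1        87  A101      17
2        21  C201      30
4        72  E102      12
5        85  B202       5
8        61  E202       4
9        65  C201      23
10        8  B202      15
11       51  C201      30
12       62  A101      14
group by sku, sum of weight:
sku
A101    46
B202    20
C201    83
E102    12
E202     4
Name: weight, dtype: int64

165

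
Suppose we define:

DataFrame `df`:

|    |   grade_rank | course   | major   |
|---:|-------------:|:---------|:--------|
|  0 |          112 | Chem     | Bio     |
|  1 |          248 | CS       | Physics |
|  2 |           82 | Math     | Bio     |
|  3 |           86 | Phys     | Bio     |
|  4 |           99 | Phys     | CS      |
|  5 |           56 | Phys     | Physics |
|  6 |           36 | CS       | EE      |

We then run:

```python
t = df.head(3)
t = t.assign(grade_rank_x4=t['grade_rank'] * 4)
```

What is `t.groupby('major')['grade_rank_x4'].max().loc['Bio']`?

448

take first 3 rows:
   grade_rank course    major
0         112   Chem      Bio
1         248     CS  Physics
2          82   Math      Bio
add column grade_rank_x4 = t['grade_rank'] * 4:
   grade_rank course    major  grade_rank_x4
0         112   Chem      Bio            448
1         248     CS  Physics            992
2          82   Math      Bio            328
group by major, max of grade_rank_x4:
major
Bio        448
Physics    992
Name: grade_rank_x4, dtype: int64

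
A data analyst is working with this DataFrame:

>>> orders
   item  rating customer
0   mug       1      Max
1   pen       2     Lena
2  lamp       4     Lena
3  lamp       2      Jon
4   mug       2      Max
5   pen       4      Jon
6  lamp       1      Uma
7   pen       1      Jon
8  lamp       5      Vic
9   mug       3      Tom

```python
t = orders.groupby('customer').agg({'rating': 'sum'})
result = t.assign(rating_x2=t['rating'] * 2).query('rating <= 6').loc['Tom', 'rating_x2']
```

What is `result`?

group by customer, sum of rating:
          rating
customer        
Jon            7
Lena           6
Max            3
Tom            3
Uma            1
Vic            5
add column rating_x2 = t['rating'] * 2:
          rating  rating_x2
customer                   
Jon            7         14
Lena           6         12
Max            3          6
Tom            3          6
Uma            1          2
Vic            5         10
filter rows where rating <= 6:
          rating  rating_x2
customer                   
Lena           6         12
Max            3          6
Tom            3          6
Uma            1          2
Vic            5         10
Hence 6.

6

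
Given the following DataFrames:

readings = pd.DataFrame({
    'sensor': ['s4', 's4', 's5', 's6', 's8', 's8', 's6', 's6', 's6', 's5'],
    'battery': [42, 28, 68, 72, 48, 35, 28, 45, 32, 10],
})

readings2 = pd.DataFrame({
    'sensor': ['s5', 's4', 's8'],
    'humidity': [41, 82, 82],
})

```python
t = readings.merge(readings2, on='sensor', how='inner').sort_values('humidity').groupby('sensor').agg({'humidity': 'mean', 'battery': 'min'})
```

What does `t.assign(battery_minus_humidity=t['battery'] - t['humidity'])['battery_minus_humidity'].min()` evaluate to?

-54.0

merge on 'sensor' (how='inner') → 6 rows:
  sensor  battery  humidity
0     s4       42        82
1     s4       28        82
2     s5       68        41
3     s8       48        82
4     s8       35        82
5     s5       10        41
sort by humidity:
  sensor  battery  humidity
2     s5       68        41
5     s5       10        41
0     s4       42        82
1     s4       28        82
3     s8       48        82
4     s8       35        82
group by sensor: mean(humidity), min(battery):
        humidity  battery
sensor                   
s4          82.0       28
s5          41.0       10
s8          82.0       35
add column battery_minus_humidity = t['battery'] - t['humidity']:
        humidity  battery  battery_minus_humidity
sensor                                           
s4          82.0       28                   -54.0
s5          41.0       10                   -31.0
s8          82.0       35                   -47.0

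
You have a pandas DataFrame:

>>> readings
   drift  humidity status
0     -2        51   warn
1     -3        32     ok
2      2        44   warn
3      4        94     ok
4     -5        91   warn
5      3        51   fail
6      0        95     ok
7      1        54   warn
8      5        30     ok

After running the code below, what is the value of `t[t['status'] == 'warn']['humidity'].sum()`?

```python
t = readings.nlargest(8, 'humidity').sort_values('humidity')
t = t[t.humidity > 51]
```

145

take 8 rows with largest humidity:
   drift  humidity status
6      0        95     ok
3      4        94     ok
4     -5        91   warn
7      1        54   warn
0     -2        51   warn
5      3        51   fail
2      2        44   warn
1     -3        32     ok
sort by humidity:
   drift  humidity status
1     -3        32     ok
2      2        44   warn
0     -2        51   warn
5      3        51   fail
7      1        54   warn
4     -5        91   warn
3      4        94     ok
6      0        95     ok
filter rows where humidity > 51:
   drift  humidity status
7      1        54   warn
4     -5        91   warn
3      4        94     ok
6      0        95     ok
filter rows where status == 'warn':
   drift  humidity status
7      1        54   warn
4     -5        91   warn
So sum() = 145.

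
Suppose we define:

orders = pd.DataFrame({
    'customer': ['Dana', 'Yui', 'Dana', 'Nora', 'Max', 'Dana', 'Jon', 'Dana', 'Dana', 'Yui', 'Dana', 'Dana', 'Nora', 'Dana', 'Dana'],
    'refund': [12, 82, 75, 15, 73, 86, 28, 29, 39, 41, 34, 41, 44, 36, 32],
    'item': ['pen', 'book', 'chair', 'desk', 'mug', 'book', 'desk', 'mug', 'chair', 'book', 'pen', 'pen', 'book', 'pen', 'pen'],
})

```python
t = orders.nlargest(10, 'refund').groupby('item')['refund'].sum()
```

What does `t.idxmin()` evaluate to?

mug

take 10 rows with largest refund:
   customer  refund   item
5      Dana      86   book
1       Yui      82   book
2      Dana      75  chair
4       Max      73    mug
12     Nora      44   book
9       Yui      41   book
11     Dana      41    pen
8      Dana      39  chair
13     Dana      36    pen
10     Dana      34    pen
group by item, sum of refund:
item
book     253
chair    114
mug       73
pen      111
Name: refund, dtype: int64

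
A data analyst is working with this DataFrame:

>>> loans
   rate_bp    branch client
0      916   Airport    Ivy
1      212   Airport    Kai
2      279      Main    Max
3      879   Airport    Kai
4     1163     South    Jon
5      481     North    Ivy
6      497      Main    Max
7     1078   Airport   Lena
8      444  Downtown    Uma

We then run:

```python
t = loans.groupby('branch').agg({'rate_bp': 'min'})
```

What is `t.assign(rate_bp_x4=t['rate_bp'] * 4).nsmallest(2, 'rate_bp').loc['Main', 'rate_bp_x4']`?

group by branch, min of rate_bp:
          rate_bp
branch           
Airport       212
Downtown      444
Main          279
North         481
South        1163
add column rate_bp_x4 = t['rate_bp'] * 4:
          rate_bp  rate_bp_x4
branch                       
Airport       212         848
Downtown      444        1776
Main          279        1116
North         481        1924
South        1163        4652
take 2 rows with smallest rate_bp:
         rate_bp  rate_bp_x4
branch                      
Airport      212         848
Main         279        1116
Then the value at row 'Main', column 'rate_bp_x4': 1116

1116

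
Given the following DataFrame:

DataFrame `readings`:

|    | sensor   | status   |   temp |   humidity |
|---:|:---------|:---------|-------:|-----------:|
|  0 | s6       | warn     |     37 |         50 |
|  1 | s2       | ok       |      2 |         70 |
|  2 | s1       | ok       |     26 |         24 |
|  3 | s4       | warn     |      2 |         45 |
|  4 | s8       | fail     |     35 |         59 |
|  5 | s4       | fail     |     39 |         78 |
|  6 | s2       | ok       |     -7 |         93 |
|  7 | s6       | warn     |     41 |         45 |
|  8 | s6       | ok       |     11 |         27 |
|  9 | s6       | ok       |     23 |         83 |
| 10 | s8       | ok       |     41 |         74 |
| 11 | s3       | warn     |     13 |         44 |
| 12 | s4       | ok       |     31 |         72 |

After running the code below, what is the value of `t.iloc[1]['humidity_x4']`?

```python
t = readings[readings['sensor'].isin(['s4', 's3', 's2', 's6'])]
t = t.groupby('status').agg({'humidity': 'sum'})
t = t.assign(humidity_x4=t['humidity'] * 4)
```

1380

filter rows where sensor in ['s4', 's3', 's2', 's6']:
   sensor status  temp  humidity
0      s6   warn    37        50
1      s2     ok     2        70
3      s4   warn     2        45
5      s4   fail    39        78
6      s2     ok    -7        93
7      s6   warn    41        45
8      s6     ok    11        27
9      s6     ok    23        83
11     s3   warn    13        44
12     s4     ok    31        72
group by status, sum of humidity:
        humidity
status          
fail          78
ok           345
warn         184
add column humidity_x4 = t['humidity'] * 4:
        humidity  humidity_x4
status                       
fail          78          312
ok           345         1380
warn         184          736
Finally, value at position 1, column 'humidity_x4' = 1380.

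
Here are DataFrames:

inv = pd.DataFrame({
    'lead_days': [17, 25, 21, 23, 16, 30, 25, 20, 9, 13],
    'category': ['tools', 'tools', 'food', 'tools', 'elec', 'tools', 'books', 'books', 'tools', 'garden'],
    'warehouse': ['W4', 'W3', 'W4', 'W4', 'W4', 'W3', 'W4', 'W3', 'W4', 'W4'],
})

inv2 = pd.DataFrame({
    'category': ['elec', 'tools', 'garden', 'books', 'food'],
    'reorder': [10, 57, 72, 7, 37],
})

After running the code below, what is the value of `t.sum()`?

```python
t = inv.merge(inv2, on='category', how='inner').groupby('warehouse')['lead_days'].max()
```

merge on 'category' (how='inner') → 10 rows:
   lead_days category warehouse  reorder
0         17    tools        W4       57
1         25    tools        W3       57
2         21     food        W4       37
3         23    tools        W4       57
4         16     elec        W4       10
5         30    tools        W3       57
6         25    books        W4        7
7         20    books        W3        7
8          9    tools        W4       57
9         13   garden        W4       72
group by warehouse, max of lead_days:
warehouse
W3    30
W4    25
Name: lead_days, dtype: int64
Reading off the sum of the resulting series, we get 55.

55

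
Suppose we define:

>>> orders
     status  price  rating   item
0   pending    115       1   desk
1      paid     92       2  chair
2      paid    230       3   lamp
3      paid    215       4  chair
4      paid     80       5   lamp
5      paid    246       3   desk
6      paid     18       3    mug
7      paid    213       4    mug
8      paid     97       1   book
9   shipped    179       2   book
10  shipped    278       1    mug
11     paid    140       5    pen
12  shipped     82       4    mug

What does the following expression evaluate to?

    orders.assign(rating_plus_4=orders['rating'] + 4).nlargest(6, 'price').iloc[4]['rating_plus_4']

add column rating_plus_4 = orders['rating'] + 4:
     status  price  rating   item  rating_plus_4
0   pending    115       1   desk              5
1      paid     92       2  chair              6
2      paid    230       3   lamp              7
3      paid    215       4  chair              8
4      paid     80       5   lamp              9
5      paid    246       3   desk              7
6      paid     18       3    mug              7
7      paid    213       4    mug              8
8      paid     97       1   book              5
9   shipped    179       2   book              6
10  shipped    278       1    mug              5
11     paid    140       5    pen              9
12  shipped     82       4    mug              8
take 6 rows with largest price:
     status  price  rating   item  rating_plus_4
10  shipped    278       1    mug              5
5      paid    246       3   desk              7
2      paid    230       3   lamp              7
3      paid    215       4  chair              8
7      paid    213       4    mug              8
9   shipped    179       2   book              6
Reading off the value at position 4, column 'rating_plus_4', we get 8.

8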